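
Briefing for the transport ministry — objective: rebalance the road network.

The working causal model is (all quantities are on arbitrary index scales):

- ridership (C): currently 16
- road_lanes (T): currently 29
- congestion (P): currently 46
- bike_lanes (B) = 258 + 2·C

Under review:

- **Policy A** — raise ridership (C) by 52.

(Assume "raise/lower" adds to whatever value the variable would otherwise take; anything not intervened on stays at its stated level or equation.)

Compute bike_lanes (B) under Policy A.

Policy A (C + 52):
  C = 16 + 52 = 68
  B = 258 + 2·68 = 394

394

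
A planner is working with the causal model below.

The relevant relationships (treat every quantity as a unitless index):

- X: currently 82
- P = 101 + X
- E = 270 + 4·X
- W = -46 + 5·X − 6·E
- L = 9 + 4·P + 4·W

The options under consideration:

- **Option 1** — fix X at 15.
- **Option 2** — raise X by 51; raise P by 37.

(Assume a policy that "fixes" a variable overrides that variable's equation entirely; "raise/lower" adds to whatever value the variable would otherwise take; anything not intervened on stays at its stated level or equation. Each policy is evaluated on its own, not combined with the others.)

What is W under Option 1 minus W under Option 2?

2242

Option 1 (X := 15):
  X = 15
  E = 270 + 4·15 = 330
  W = -46 + 5·15 − 6·330 = -1951
Option 2 (X + 51, P + 37):
  X = 82 + 51 = 133
  E = 270 + 4·133 = 802
  W = -46 + 5·133 − 6·802 = -4193
W: -1951 − (-4193) = 2242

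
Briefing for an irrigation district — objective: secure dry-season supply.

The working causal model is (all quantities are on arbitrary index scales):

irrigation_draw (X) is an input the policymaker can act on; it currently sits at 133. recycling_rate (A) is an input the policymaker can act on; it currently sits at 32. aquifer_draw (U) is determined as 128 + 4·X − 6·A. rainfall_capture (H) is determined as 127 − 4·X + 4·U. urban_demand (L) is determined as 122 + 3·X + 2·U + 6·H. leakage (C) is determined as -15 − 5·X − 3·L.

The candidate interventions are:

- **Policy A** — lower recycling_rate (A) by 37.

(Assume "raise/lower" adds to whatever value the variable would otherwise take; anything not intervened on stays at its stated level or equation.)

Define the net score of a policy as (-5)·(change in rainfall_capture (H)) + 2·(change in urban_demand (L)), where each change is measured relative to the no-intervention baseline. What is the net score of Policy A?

7104

Baseline:
  X = 133
  A = 32
  U = 128 + 4·133 − 6·32 = 468
  H = 127 − 4·133 + 4·468 = 1467
  L = 122 + 3·133 + 2·468 + 6·1467 = 10259
Policy A (A − 37):
  X = 133
  A = 32 − 37 = -5
  U = 128 + 4·133 − 6·(-5) = 690
  H = 127 − 4·133 + 4·690 = 2355
  L = 122 + 3·133 + 2·690 + 6·2355 = 16031
ΔH = 2355 − 1467 = 888; ΔL = 16031 − 10259 = 5772
Score = (-5)·888 + 2·5772 = 7104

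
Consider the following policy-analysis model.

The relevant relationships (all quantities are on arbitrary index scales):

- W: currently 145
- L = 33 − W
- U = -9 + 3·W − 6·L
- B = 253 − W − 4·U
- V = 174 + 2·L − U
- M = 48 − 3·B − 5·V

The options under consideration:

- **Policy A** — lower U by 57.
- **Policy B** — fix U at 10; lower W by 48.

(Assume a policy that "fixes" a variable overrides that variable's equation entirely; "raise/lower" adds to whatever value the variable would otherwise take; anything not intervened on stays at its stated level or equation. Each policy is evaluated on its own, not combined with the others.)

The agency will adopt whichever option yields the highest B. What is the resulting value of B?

Policy A (U − 57):
  W = 145
  L = 33 − 145 = -112
  U = -9 + 3·145 − 6·(-112) (−57 from intervention) = 1041
  B = 253 − 145 − 4·1041 = -4056
Policy B (U := 10, W − 48):
  W = 145 − 48 = 97
  L = 33 − 97 = -64
  U = 10
  B = 253 − 97 − 4·10 = 116
Comparing — Policy A: B=-4056, Policy B: B=116. Highest is 116 (Policy B).

116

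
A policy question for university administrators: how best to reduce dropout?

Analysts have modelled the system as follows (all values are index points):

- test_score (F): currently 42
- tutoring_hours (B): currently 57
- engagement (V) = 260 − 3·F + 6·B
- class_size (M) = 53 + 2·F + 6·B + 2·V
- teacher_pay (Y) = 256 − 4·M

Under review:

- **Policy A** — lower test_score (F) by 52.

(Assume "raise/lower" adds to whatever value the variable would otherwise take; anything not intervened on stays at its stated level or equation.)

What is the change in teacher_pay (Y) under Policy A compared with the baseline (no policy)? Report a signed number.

-832

Baseline:
  F = 42
  B = 57
  V = 260 − 3·42 + 6·57 = 476
  M = 53 + 2·42 + 6·57 + 2·476 = 1431
  Y = 256 − 4·1431 = -5468
Policy A (F − 52):
  F = 42 − 52 = -10
  B = 57
  V = 260 − 3·(-10) + 6·57 = 632
  M = 53 + 2·(-10) + 6·57 + 2·632 = 1639
  Y = 256 − 4·1639 = -6300
Change in Y: -6300 − (-5468) = -832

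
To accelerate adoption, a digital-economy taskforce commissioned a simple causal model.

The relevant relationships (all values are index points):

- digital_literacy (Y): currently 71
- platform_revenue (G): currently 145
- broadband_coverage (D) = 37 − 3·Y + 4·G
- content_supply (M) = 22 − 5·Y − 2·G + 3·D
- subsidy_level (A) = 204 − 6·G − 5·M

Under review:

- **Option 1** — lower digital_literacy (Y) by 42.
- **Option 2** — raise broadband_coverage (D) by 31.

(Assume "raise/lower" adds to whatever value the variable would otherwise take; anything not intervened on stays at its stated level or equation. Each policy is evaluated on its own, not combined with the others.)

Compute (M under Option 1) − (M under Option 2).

495

Option 1 (Y − 42):
  Y = 71 − 42 = 29
  G = 145
  D = 37 − 3·29 + 4·145 = 530
  M = 22 − 5·29 − 2·145 + 3·530 = 1177
Option 2 (D + 31):
  Y = 71
  G = 145
  D = 37 − 3·71 + 4·145 (+31 from intervention) = 435
  M = 22 − 5·71 − 2·145 + 3·435 = 682
M: 1177 − 682 = 495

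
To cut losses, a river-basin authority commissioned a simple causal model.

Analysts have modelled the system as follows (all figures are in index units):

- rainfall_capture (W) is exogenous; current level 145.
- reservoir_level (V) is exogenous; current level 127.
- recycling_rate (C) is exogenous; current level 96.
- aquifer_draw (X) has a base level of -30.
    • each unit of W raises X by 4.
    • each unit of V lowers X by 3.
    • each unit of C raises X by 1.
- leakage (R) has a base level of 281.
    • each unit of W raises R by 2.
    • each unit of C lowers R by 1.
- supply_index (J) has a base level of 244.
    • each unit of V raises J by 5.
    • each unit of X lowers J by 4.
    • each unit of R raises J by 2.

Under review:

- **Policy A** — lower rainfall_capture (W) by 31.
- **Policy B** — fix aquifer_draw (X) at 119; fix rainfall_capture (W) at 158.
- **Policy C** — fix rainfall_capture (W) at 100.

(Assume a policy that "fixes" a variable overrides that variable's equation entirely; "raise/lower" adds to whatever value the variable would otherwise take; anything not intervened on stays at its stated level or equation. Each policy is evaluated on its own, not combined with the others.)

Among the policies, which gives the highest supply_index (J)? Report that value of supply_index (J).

Policy A (W − 31):
  W = 145 − 31 = 114
  V = 127
  C = 96
  X = -30 + 4·114 − 3·127 + 96 = 141
  R = 281 + 2·114 − 96 = 413
  J = 244 + 5·127 − 4·141 + 2·413 = 1141
Policy B (X := 119, W := 158):
  W = 158
  V = 127
  C = 96
  X = 119
  R = 281 + 2·158 − 96 = 501
  J = 244 + 5·127 − 4·119 + 2·501 = 1405
Policy C (W := 100):
  W = 100
  V = 127
  C = 96
  X = -30 + 4·100 − 3·127 + 96 = 85
  R = 281 + 2·100 − 96 = 385
  J = 244 + 5·127 − 4·85 + 2·385 = 1309
Comparing — Policy A: J=1141, Policy B: J=1405, Policy C: J=1309. Highest is 1405 (Policy B).

1405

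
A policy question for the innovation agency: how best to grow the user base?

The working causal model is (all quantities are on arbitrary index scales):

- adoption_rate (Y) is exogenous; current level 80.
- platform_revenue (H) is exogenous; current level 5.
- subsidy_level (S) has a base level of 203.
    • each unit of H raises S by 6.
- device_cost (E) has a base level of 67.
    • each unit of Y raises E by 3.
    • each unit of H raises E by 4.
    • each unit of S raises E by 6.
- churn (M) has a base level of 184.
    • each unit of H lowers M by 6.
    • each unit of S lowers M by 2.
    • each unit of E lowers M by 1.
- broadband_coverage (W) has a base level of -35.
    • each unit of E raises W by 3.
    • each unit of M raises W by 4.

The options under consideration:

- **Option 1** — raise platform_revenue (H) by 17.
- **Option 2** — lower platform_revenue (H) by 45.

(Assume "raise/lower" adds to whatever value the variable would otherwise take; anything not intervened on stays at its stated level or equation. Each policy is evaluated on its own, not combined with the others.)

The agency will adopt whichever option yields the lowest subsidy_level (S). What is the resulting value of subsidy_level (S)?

Option 1 (H + 17):
  H = 5 + 17 = 22
  S = 203 + 6·22 = 335
Option 2 (H − 45):
  H = 5 − 45 = -40
  S = 203 + 6·(-40) = -37
Comparing — Option 1: S=335, Option 2: S=-37. Lowest is -37 (Option 2).

-37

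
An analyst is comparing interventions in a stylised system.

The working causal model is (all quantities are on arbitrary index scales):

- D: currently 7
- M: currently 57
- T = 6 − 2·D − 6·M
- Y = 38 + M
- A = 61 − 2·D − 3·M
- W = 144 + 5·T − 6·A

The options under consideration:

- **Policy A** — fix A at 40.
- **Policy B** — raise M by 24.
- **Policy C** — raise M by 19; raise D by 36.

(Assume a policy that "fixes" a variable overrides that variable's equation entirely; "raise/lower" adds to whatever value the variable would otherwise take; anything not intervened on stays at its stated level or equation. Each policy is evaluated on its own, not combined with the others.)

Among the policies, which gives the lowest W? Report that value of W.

Policy A (A := 40):
  D = 7
  M = 57
  T = 6 − 2·7 − 6·57 = -350
  A = 40
  W = 144 + 5·(-350) − 6·40 = -1846
Policy B (M + 24):
  D = 7
  M = 57 + 24 = 81
  T = 6 − 2·7 − 6·81 = -494
  A = 61 − 2·7 − 3·81 = -196
  W = 144 + 5·(-494) − 6·(-196) = -1150
Policy C (M + 19, D + 36):
  D = 7 + 36 = 43
  M = 57 + 19 = 76
  T = 6 − 2·43 − 6·76 = -536
  A = 61 − 2·43 − 3·76 = -253
  W = 144 + 5·(-536) − 6·(-253) = -1018
Comparing — Policy A: W=-1846, Policy B: W=-1150, Policy C: W=-1018. Lowest is -1846 (Policy A).

-1846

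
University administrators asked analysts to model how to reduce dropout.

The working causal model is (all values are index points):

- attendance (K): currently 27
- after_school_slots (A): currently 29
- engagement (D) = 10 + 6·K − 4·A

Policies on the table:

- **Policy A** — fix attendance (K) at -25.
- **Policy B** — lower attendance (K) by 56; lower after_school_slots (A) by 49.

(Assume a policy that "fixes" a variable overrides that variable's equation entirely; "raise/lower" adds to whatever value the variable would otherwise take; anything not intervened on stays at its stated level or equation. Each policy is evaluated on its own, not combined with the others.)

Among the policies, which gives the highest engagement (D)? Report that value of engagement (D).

Policy A (K := -25):
  K = -25
  A = 29
  D = 10 + 6·(-25) − 4·29 = -256
Policy B (K − 56, A − 49):
  K = 27 − 56 = -29
  A = 29 − 49 = -20
  D = 10 + 6·(-29) − 4·(-20) = -84
Comparing — Policy A: D=-256, Policy B: D=-84. Highest is -84 (Policy B).

-84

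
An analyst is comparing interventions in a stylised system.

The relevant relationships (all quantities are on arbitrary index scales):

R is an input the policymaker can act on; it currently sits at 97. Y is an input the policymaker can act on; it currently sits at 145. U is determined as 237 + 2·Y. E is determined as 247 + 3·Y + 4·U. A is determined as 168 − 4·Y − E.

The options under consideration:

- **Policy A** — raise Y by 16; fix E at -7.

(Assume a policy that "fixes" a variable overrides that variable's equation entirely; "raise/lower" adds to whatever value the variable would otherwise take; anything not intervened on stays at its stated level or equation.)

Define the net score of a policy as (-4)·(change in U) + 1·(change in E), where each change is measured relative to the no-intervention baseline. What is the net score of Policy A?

Baseline:
  Y = 145
  U = 237 + 2·145 = 527
  E = 247 + 3·145 + 4·527 = 2790
Policy A (Y + 16, E := -7):
  Y = 145 + 16 = 161
  U = 237 + 2·161 = 559
  E = -7
ΔU = 559 − 527 = 32; ΔE = -7 − 2790 = -2797
Score = (-4)·32 + 1·(-2797) = -2925

-2925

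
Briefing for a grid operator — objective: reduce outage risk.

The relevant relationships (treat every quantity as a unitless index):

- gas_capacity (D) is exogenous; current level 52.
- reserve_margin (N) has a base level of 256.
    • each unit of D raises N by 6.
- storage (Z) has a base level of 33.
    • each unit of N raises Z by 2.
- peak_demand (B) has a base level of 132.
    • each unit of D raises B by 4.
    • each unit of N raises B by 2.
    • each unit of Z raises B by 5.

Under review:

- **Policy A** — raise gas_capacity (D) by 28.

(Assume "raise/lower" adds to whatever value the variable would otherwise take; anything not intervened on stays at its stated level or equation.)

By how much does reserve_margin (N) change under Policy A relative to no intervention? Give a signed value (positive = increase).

Baseline:
  D = 52
  N = 256 + 6·52 = 568
Policy A (D + 28):
  D = 52 + 28 = 80
  N = 256 + 6·80 = 736
Change in N: 736 − 568 = 168

168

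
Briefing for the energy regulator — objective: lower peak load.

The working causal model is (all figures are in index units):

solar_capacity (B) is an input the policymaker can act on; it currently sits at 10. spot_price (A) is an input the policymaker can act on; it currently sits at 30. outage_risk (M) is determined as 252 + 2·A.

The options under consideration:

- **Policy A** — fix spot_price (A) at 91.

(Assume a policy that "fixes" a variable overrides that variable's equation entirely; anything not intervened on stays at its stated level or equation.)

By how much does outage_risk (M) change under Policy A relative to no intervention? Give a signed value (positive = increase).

Baseline:
  A = 30
  M = 252 + 2·30 = 312
Policy A (A := 91):
  A = 91
  M = 252 + 2·91 = 434
Change in M: 434 − 312 = 122

122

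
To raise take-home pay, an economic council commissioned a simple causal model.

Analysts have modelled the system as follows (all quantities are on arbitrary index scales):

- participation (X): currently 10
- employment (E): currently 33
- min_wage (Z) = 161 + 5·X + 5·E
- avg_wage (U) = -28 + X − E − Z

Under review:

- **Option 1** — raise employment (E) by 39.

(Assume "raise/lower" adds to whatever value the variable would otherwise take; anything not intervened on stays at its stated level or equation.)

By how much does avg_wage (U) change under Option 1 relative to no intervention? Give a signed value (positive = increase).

Baseline:
  X = 10
  E = 33
  Z = 161 + 5·10 + 5·33 = 376
  U = -28 + 10 − 33 − 376 = -427
Option 1 (E + 39):
  X = 10
  E = 33 + 39 = 72
  Z = 161 + 5·10 + 5·72 = 571
  U = -28 + 10 − 72 − 571 = -661
Change in U: -661 − (-427) = -234

-234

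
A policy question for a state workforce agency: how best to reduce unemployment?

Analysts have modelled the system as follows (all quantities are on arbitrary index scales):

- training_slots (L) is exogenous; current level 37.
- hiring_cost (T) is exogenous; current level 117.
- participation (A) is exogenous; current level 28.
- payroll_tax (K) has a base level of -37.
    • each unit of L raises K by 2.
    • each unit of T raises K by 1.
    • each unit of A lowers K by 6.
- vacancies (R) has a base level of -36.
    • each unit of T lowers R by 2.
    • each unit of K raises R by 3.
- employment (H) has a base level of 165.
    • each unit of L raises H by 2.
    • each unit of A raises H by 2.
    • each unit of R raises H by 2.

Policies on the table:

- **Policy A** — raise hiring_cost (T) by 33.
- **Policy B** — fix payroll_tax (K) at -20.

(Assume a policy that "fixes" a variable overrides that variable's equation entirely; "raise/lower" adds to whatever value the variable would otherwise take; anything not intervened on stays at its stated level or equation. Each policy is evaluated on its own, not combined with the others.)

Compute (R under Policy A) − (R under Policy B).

51

Policy A (T + 33):
  L = 37
  T = 117 + 33 = 150
  A = 28
  K = -37 + 2·37 + 150 − 6·28 = 19
  R = -36 − 2·150 + 3·19 = -279
Policy B (K := -20):
  L = 37
  T = 117
  A = 28
  K = -20
  R = -36 − 2·117 + 3·(-20) = -330
R: -279 − (-330) = 51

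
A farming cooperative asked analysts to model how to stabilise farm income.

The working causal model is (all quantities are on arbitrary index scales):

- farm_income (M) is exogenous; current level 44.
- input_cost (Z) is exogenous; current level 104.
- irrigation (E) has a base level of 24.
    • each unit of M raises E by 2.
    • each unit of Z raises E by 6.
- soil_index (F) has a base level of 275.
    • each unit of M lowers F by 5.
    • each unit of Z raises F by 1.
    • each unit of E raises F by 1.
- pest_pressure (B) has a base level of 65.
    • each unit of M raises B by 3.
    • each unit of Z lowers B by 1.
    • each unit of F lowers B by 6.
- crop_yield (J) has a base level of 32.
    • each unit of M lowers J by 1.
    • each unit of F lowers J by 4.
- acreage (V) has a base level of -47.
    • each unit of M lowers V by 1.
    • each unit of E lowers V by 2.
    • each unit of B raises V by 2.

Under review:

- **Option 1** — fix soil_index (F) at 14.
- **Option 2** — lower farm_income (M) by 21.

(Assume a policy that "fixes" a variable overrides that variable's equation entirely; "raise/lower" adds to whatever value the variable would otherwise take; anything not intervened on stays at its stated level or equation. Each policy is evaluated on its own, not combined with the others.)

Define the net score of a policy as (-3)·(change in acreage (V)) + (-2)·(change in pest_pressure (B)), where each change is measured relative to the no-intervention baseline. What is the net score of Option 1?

Baseline:
  M = 44
  Z = 104
  E = 24 + 2·44 + 6·104 = 736
  F = 275 − 5·44 + 104 + 736 = 895
  B = 65 + 3·44 − 104 − 6·895 = -5277
  V = -47 − 44 − 2·736 + 2·(-5277) = -12117
Option 1 (F := 14):
  M = 44
  Z = 104
  E = 24 + 2·44 + 6·104 = 736
  F = 14
  B = 65 + 3·44 − 104 − 6·14 = 9
  V = -47 − 44 − 2·736 + 2·9 = -1545
ΔV = -1545 − (-12117) = 10572; ΔB = 9 − (-5277) = 5286
Score = (-3)·10572 + (-2)·5286 = -42288

-42288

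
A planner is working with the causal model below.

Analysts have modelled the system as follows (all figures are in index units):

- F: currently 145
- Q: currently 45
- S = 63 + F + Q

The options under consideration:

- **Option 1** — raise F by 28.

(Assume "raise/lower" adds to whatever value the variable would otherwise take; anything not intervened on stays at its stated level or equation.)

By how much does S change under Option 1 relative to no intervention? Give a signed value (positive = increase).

Baseline:
  F = 145
  Q = 45
  S = 63 + 145 + 45 = 253
Option 1 (F + 28):
  F = 145 + 28 = 173
  Q = 45
  S = 63 + 173 + 45 = 281
Change in S: 281 − 253 = 28

28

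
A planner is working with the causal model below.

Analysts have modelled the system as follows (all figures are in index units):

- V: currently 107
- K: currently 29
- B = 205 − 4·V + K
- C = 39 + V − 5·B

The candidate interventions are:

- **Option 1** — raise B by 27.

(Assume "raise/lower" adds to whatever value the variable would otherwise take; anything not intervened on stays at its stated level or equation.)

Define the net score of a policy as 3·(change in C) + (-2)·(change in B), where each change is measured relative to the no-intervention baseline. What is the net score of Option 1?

-459

Baseline:
  V = 107
  K = 29
  B = 205 − 4·107 + 29 = -194
  C = 39 + 107 − 5·(-194) = 1116
Option 1 (B + 27):
  V = 107
  K = 29
  B = 205 − 4·107 + 29 (+27 from intervention) = -167
  C = 39 + 107 − 5·(-167) = 981
ΔC = 981 − 1116 = -135; ΔB = -167 − (-194) = 27
Score = 3·(-135) + (-2)·27 = -459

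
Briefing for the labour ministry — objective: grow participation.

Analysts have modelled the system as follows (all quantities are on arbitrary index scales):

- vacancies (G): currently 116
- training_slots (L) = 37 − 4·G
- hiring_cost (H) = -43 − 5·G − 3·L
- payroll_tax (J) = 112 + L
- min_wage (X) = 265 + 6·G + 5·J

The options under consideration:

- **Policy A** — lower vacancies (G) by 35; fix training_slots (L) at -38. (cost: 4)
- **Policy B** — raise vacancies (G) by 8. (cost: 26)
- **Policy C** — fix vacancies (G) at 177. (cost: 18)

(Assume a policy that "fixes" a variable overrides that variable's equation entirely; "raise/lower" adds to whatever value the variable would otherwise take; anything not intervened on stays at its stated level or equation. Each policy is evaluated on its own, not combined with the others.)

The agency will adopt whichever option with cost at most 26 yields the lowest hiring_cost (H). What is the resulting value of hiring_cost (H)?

-334

Policy A (G − 35, L := -38):
  G = 116 − 35 = 81
  L = -38
  H = -43 − 5·81 − 3·(-38) = -334
Policy B (G + 8):
  G = 116 + 8 = 124
  L = 37 − 4·124 = -459
  H = -43 − 5·124 − 3·(-459) = 714
Policy C (G := 177):
  G = 177
  L = 37 − 4·177 = -671
  H = -43 − 5·177 − 3·(-671) = 1085
Comparing — Policy A: H=-334, Policy B: H=714, Policy C: H=1085. Lowest is -334 (Policy A).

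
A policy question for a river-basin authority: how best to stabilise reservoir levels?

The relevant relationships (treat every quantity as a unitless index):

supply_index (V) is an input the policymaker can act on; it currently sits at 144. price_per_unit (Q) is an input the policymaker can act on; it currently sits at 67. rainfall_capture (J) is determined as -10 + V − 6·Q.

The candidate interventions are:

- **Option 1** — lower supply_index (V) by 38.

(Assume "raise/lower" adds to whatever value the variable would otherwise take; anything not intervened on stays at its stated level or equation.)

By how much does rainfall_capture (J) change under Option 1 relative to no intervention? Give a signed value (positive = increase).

-38

Baseline:
  V = 144
  Q = 67
  J = -10 + 144 − 6·67 = -268
Option 1 (V − 38):
  V = 144 − 38 = 106
  Q = 67
  J = -10 + 106 − 6·67 = -306
Change in J: -306 − (-268) = -38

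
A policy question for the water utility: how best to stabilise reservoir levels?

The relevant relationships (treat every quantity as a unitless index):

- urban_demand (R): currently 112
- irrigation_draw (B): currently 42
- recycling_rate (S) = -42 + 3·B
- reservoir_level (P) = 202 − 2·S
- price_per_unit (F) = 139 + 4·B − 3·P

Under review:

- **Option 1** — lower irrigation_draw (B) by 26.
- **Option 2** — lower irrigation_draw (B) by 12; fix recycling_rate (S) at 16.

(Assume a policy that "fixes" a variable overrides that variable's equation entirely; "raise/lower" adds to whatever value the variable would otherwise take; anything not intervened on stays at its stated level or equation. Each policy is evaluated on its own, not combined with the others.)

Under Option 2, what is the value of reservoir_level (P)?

Option 2 (B − 12, S := 16):
  B = 42 − 12 = 30
  S = 16
  P = 202 − 2·16 = 170

170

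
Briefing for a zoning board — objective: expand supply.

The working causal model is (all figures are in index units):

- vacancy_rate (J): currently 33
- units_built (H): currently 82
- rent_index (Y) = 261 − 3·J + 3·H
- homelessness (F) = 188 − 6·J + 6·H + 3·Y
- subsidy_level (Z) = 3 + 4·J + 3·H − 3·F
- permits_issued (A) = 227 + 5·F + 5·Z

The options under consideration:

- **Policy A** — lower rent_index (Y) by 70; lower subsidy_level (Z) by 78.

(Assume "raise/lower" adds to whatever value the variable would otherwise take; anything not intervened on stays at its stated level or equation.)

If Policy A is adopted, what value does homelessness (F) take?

Policy A (Y − 70, Z − 78):
  J = 33
  H = 82
  Y = 261 − 3·33 + 3·82 (−70 from intervention) = 338
  F = 188 − 6·33 + 6·82 + 3·338 = 1496

1496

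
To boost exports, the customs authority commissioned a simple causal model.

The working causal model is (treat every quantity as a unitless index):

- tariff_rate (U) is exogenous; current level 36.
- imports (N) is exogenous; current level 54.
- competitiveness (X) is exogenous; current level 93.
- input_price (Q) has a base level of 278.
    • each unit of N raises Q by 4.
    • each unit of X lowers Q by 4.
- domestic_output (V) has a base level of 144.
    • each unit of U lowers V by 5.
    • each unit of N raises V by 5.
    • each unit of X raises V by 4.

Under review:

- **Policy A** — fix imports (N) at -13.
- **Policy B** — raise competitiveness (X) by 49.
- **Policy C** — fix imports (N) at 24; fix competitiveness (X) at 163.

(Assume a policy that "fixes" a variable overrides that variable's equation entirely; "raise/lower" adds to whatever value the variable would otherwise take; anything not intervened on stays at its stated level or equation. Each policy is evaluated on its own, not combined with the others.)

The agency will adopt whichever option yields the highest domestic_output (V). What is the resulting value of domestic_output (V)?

Policy A (N := -13):
  U = 36
  N = -13
  X = 93
  V = 144 − 5·36 + 5·(-13) + 4·93 = 271
Policy B (X + 49):
  U = 36
  N = 54
  X = 93 + 49 = 142
  V = 144 − 5·36 + 5·54 + 4·142 = 802
Policy C (N := 24, X := 163):
  U = 36
  N = 24
  X = 163
  V = 144 − 5·36 + 5·24 + 4·163 = 736
Comparing — Policy A: V=271, Policy B: V=802, Policy C: V=736. Highest is 802 (Policy B).

802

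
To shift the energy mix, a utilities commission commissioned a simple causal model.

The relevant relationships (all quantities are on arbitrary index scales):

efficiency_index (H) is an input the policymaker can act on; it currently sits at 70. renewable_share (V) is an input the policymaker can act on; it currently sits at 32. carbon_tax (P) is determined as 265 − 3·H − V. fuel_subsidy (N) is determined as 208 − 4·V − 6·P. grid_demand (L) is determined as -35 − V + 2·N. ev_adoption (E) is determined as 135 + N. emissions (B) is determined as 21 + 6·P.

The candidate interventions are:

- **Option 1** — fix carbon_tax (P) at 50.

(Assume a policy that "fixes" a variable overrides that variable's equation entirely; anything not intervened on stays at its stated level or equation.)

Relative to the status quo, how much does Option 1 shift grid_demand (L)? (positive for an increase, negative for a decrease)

Baseline:
  H = 70
  V = 32
  P = 265 − 3·70 − 32 = 23
  N = 208 − 4·32 − 6·23 = -58
  L = -35 − 32 + 2·(-58) = -183
Option 1 (P := 50):
  H = 70
  V = 32
  P = 50
  N = 208 − 4·32 − 6·50 = -220
  L = -35 − 32 + 2·(-220) = -507
Change in L: -507 − (-183) = -324

-324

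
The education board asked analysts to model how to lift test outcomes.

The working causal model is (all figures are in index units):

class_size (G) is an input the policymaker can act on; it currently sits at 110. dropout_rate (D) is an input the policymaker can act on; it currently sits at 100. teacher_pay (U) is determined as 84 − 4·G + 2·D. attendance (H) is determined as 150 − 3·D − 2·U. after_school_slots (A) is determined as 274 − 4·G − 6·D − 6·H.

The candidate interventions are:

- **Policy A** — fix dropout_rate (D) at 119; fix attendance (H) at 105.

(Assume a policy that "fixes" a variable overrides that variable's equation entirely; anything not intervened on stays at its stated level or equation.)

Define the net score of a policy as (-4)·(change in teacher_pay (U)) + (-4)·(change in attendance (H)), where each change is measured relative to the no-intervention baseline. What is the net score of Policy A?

Baseline:
  G = 110
  D = 100
  U = 84 − 4·110 + 2·100 = -156
  H = 150 − 3·100 − 2·(-156) = 162
Policy A (D := 119, H := 105):
  G = 110
  D = 119
  U = 84 − 4·110 + 2·119 = -118
  H = 105
ΔU = -118 − (-156) = 38; ΔH = 105 − 162 = -57
Score = (-4)·38 + (-4)·(-57) = 76

76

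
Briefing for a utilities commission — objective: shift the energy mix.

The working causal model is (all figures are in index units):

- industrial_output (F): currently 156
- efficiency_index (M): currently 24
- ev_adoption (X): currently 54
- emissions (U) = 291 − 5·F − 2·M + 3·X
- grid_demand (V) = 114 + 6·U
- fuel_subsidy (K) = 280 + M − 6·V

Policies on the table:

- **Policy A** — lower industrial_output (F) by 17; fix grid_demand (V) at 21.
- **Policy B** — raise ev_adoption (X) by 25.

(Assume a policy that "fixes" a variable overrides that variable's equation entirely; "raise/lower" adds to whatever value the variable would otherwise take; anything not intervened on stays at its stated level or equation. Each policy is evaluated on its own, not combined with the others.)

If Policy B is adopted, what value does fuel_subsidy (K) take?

Policy B (X + 25):
  F = 156
  M = 24
  X = 54 + 25 = 79
  U = 291 − 5·156 − 2·24 + 3·79 = -300
  V = 114 + 6·(-300) = -1686
  K = 280 + 24 − 6·(-1686) = 10420

10420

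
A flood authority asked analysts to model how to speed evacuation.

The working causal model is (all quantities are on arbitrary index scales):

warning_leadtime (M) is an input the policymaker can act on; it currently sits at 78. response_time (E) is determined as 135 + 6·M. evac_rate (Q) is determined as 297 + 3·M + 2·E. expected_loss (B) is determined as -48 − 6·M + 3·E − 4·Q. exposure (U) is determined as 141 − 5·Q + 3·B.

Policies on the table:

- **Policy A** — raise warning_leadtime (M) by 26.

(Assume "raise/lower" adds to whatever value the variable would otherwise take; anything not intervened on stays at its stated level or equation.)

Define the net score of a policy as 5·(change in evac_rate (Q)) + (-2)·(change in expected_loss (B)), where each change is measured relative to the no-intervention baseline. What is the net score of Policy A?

Baseline:
  M = 78
  E = 135 + 6·78 = 603
  Q = 297 + 3·78 + 2·603 = 1737
  B = -48 − 6·78 + 3·603 − 4·1737 = -5655
Policy A (M + 26):
  M = 78 + 26 = 104
  E = 135 + 6·104 = 759
  Q = 297 + 3·104 + 2·759 = 2127
  B = -48 − 6·104 + 3·759 − 4·2127 = -6903
ΔQ = 2127 − 1737 = 390; ΔB = -6903 − (-5655) = -1248
Score = 5·390 + (-2)·(-1248) = 4446

4446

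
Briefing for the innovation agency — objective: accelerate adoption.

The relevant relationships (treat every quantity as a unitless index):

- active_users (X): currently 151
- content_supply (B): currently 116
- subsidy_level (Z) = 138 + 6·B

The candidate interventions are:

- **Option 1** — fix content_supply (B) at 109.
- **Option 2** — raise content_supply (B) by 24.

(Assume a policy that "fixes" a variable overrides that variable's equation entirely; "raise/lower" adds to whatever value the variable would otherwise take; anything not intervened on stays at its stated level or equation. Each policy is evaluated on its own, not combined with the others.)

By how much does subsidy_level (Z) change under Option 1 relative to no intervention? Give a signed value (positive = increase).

Baseline:
  B = 116
  Z = 138 + 6·116 = 834
Option 1 (B := 109):
  B = 109
  Z = 138 + 6·109 = 792
Change in Z: 792 − 834 = -42

-42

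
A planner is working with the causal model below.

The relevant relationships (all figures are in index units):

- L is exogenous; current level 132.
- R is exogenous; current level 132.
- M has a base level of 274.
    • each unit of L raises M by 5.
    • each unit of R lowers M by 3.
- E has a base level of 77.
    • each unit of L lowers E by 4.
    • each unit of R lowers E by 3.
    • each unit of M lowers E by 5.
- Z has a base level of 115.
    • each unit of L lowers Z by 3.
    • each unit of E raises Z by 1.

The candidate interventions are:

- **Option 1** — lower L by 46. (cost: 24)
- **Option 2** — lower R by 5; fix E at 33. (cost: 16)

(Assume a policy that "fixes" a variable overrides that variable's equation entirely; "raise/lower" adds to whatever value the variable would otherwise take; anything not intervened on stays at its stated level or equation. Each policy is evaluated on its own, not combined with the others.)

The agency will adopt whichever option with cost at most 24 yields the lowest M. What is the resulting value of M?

308

Option 1 (L − 46):
  L = 132 − 46 = 86
  R = 132
  M = 274 + 5·86 − 3·132 = 308
Option 2 (R − 5, E := 33):
  L = 132
  R = 132 − 5 = 127
  M = 274 + 5·132 − 3·127 = 553
Comparing — Option 1: M=308, Option 2: M=553. Lowest is 308 (Option 1).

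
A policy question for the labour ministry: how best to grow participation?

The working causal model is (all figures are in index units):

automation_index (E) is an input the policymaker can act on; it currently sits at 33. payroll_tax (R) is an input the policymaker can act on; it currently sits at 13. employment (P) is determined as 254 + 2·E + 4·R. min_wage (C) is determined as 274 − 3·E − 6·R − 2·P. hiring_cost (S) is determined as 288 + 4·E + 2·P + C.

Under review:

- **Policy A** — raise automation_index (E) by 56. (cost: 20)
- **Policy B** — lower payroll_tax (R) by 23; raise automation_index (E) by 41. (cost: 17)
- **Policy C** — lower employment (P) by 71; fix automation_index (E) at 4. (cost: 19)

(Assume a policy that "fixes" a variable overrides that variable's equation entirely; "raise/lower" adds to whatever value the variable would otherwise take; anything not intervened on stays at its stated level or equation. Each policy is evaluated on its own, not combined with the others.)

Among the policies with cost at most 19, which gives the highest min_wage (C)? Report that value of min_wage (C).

-302

Policy B (R − 23, E + 41):
  E = 33 + 41 = 74
  R = 13 − 23 = -10
  P = 254 + 2·74 + 4·(-10) = 362
  C = 274 − 3·74 − 6·(-10) − 2·362 = -612
Policy C (P − 71, E := 4):
  E = 4
  R = 13
  P = 254 + 2·4 + 4·13 (−71 from intervention) = 243
  C = 274 − 3·4 − 6·13 − 2·243 = -302
Comparing — Policy B: C=-612, Policy C: C=-302. Highest is -302 (Policy C).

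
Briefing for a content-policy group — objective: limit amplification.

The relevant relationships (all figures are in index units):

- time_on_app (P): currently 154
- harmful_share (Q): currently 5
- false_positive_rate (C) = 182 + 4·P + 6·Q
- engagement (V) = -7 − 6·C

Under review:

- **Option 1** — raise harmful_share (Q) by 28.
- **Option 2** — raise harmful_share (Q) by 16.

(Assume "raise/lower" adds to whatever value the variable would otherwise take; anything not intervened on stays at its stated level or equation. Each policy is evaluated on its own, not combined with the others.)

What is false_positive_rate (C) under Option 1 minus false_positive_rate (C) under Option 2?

Option 1 (Q + 28):
  P = 154
  Q = 5 + 28 = 33
  C = 182 + 4·154 + 6·33 = 996
Option 2 (Q + 16):
  P = 154
  Q = 5 + 16 = 21
  C = 182 + 4·154 + 6·21 = 924
C: 996 − 924 = 72

72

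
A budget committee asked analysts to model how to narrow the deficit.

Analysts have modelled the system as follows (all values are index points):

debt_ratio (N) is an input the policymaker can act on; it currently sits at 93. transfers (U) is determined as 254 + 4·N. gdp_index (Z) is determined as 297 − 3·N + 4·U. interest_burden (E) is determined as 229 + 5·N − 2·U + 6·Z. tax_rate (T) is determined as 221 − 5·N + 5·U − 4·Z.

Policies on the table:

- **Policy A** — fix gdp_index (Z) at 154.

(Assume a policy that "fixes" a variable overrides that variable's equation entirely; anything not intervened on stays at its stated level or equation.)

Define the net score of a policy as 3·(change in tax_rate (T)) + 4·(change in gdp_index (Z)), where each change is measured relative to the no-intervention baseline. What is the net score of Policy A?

Baseline:
  N = 93
  U = 254 + 4·93 = 626
  Z = 297 − 3·93 + 4·626 = 2522
  T = 221 − 5·93 + 5·626 − 4·2522 = -7202
Policy A (Z := 154):
  N = 93
  U = 254 + 4·93 = 626
  Z = 154
  T = 221 − 5·93 + 5·626 − 4·154 = 2270
ΔT = 2270 − (-7202) = 9472; ΔZ = 154 − 2522 = -2368
Score = 3·9472 + 4·(-2368) = 18944

18944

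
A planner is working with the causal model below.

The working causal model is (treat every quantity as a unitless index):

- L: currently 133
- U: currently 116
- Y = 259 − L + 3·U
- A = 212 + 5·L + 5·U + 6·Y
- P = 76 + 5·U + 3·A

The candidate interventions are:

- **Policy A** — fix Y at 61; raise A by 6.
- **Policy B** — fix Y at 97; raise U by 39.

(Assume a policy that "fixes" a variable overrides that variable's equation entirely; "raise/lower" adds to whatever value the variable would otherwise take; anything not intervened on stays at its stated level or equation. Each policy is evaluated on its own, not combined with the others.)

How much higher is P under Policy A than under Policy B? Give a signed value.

Policy A (Y := 61, A + 6):
  L = 133
  U = 116
  Y = 61
  A = 212 + 5·133 + 5·116 + 6·61 (+6 from intervention) = 1829
  P = 76 + 5·116 + 3·1829 = 6143
Policy B (Y := 97, U + 39):
  L = 133
  U = 116 + 39 = 155
  Y = 97
  A = 212 + 5·133 + 5·155 + 6·97 = 2234
  P = 76 + 5·155 + 3·2234 = 7553
P: 6143 − 7553 = -1410

-1410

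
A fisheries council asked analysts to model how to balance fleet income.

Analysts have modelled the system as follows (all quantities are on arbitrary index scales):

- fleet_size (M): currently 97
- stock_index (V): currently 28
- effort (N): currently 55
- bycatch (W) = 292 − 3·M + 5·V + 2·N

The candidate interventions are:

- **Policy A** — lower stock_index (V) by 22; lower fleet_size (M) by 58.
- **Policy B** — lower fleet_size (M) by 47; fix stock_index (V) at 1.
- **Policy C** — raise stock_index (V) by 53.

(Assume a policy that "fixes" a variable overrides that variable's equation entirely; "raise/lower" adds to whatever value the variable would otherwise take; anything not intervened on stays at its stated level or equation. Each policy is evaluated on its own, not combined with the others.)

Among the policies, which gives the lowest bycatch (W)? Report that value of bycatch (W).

Policy A (V − 22, M − 58):
  M = 97 − 58 = 39
  V = 28 − 22 = 6
  N = 55
  W = 292 − 3·39 + 5·6 + 2·55 = 315
Policy B (M − 47, V := 1):
  M = 97 − 47 = 50
  V = 1
  N = 55
  W = 292 − 3·50 + 5·1 + 2·55 = 257
Policy C (V + 53):
  M = 97
  V = 28 + 53 = 81
  N = 55
  W = 292 − 3·97 + 5·81 + 2·55 = 516
Comparing — Policy A: W=315, Policy B: W=257, Policy C: W=516. Lowest is 257 (Policy B).

257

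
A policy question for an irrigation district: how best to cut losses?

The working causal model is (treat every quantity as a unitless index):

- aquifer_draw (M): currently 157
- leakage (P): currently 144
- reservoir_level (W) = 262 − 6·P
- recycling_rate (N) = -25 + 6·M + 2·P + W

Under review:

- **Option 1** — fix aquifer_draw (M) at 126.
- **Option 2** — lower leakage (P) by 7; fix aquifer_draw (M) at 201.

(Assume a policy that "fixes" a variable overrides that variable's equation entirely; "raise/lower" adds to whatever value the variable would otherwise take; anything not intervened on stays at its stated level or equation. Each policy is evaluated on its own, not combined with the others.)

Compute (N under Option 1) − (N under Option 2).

-478

Option 1 (M := 126):
  M = 126
  P = 144
  W = 262 − 6·144 = -602
  N = -25 + 6·126 + 2·144 + (-602) = 417
Option 2 (P − 7, M := 201):
  M = 201
  P = 144 − 7 = 137
  W = 262 − 6·137 = -560
  N = -25 + 6·201 + 2·137 + (-560) = 895
N: 417 − 895 = -478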